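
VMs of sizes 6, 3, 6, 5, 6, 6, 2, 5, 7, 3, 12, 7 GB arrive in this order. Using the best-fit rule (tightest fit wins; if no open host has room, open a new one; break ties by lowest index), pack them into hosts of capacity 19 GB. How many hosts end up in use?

4

  6 → host 1 (new)  [load 6/19]
  3 → host 1  [load 9/19]
  6 → host 1  [load 15/19]
  5 → host 2 (new)  [load 5/19]
  6 → host 2  [load 11/19]
  6 → host 2  [load 17/19]
  2 → host 2  [load 19/19]
  5 → host 3 (new)  [load 5/19]
  7 → host 3  [load 12/19]
  3 → host 1  [load 18/19]
  12 → host 4 (new)  [load 12/19]
  7 → host 3  [load 19/19]
4 hosts opened.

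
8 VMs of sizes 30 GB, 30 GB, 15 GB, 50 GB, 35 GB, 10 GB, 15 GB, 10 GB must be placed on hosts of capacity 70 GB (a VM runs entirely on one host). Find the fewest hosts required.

Total = 50 + 35 + 30 + 30 + 15 + 15 + 10 + 10 = 195 GB.
Lower bound: ⌈195/70⌉ = 3 hosts.
A packing using 3 hosts:
  host 1: 50 + 15 = 65
  host 2: 35 + 30 = 65
  host 3: 30 + 15 + 10 + 10 = 65
This matches the lower bound, so 3 is optimal.

3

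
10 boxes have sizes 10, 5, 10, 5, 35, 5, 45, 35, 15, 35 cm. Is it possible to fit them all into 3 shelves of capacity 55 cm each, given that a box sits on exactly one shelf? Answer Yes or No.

Total = 200 cm; ⌈200/55⌉ = 4.
At least 4 shelves are required, but only 3 are allowed.

No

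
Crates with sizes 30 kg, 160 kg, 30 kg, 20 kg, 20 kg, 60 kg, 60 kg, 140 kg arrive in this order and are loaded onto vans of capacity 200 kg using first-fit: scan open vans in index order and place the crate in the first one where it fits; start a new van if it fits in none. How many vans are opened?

  30 → van 1 (new)  [load 30/200]
  160 → van 1  [load 190/200]
  30 → van 2 (new)  [load 30/200]
  20 → van 2  [load 50/200]
  20 → van 2  [load 70/200]
  60 → van 2  [load 130/200]
  60 → van 2  [load 190/200]
  140 → van 3 (new)  [load 140/200]
3 vans opened.

3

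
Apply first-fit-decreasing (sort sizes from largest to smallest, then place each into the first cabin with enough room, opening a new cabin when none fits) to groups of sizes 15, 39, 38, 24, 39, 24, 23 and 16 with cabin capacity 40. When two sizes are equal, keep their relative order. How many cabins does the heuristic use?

Sorted descending: 39, 39, 38, 24, 24, 23, 16, 15.
  39 → cabin 1 (new)  [load 39/40]
  39 → cabin 2 (new)  [load 39/40]
  38 → cabin 3 (new)  [load 38/40]
  24 → cabin 4 (new)  [load 24/40]
  24 → cabin 5 (new)  [load 24/40]
  23 → cabin 6 (new)  [load 23/40]
  16 → cabin 4  [load 40/40]
  15 → cabin 5  [load 39/40]
6 cabins opened.

6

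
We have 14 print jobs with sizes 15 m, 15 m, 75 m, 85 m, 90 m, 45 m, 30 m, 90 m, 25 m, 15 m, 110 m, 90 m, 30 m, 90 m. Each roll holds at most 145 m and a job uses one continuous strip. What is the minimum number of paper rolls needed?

7

Total = 110 + 90 + 90 + 90 + 90 + 85 + 75 + 45 + 30 + 30 + 25 + 15 + 15 + 15 = 805 m.
Lower bound: ⌈805/145⌉ = 6 paper rolls.
Also, 7 print jobs each exceed 145/2 m, and no two of those can share a roll, so at least 7 paper rolls are needed.
A packing using 7 paper rolls:
  roll 1: 110 + 30 = 140
  roll 2: 90 + 45 = 135
  roll 3: 90 + 30 + 25 = 145
  roll 4: 90 + 15 + 15 + 15 = 135
  roll 5: 90 = 90
  roll 6: 85 = 85
  roll 7: 75 = 75
This matches the lower bound, so 7 is optimal.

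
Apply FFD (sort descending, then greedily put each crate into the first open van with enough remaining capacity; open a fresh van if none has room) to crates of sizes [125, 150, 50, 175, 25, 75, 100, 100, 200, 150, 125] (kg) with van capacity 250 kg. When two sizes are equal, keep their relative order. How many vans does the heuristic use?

Sorted descending: 200, 175, 150, 150, 125, 125, 100, 100, 75, 50, 25.
  200 → van 1 (new)  [load 200/250]
  175 → van 2 (new)  [load 175/250]
  150 → van 3 (new)  [load 150/250]
  150 → van 4 (new)  [load 150/250]
  125 → van 5 (new)  [load 125/250]
  125 → van 5  [load 250/250]
  100 → van 3  [load 250/250]
  100 → van 4  [load 250/250]
  75 → van 2  [load 250/250]
  50 → van 1  [load 250/250]
  25 → van 6 (new)  [load 25/250]
6 vans opened.

6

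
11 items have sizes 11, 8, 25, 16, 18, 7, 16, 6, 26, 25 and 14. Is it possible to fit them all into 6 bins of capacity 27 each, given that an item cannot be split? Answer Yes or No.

No

Total = 172; ⌈172/27⌉ = 7.
At least 7 bins are required, but only 6 are allowed.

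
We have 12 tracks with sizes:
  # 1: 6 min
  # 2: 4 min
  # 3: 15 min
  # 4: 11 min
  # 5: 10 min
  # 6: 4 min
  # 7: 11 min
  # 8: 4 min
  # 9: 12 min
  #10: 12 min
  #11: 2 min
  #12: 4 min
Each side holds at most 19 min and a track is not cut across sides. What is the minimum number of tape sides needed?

Total = 15 + 12 + 12 + 11 + 11 + 10 + 6 + 4 + 4 + 4 + 4 + 2 = 95 min.
Lower bound: ⌈95/19⌉ = 5 tape sides.
Also, 6 tracks each exceed 19/2 min, and no two of those can share a side, so at least 6 tape sides are needed.
A packing using 6 tape sides:
  side 1: 15 + 4 = 19
  side 2: 12 + 6 = 18
  side 3: 12 + 4 + 2 = 18
  side 4: 11 + 4 + 4 = 19
  side 5: 11 = 11
  side 6: 10 = 10
This matches the lower bound, so 6 is optimal.

6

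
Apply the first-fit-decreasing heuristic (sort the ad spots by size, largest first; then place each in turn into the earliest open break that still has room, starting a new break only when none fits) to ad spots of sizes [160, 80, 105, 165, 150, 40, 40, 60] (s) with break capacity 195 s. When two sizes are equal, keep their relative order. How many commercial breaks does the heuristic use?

5

Sorted descending: 165, 160, 150, 105, 80, 60, 40, 40.
  165 → break 1 (new)  [load 165/195]
  160 → break 2 (new)  [load 160/195]
  150 → break 3 (new)  [load 150/195]
  105 → break 4 (new)  [load 105/195]
  80 → break 4  [load 185/195]
  60 → break 5 (new)  [load 60/195]
  40 → break 3  [load 190/195]
  40 → break 5  [load 100/195]
5 commercial breaks opened.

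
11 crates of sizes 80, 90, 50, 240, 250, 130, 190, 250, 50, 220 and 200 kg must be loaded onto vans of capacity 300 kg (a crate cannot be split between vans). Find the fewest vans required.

Total = 250 + 250 + 240 + 220 + 200 + 190 + 130 + 90 + 80 + 50 + 50 = 1750 kg.
Lower bound: ⌈1750/300⌉ = 6 vans.
A packing using 7 vans:
  van 1: 250 + 50 = 300
  van 2: 250 + 50 = 300
  van 3: 240 = 240
  van 4: 220 + 80 = 300
  van 5: 200 + 90 = 290
  van 6: 190 = 190
  van 7: 130 = 130
No arrangement into 6 vans stays within capacity, so 7 is optimal.

7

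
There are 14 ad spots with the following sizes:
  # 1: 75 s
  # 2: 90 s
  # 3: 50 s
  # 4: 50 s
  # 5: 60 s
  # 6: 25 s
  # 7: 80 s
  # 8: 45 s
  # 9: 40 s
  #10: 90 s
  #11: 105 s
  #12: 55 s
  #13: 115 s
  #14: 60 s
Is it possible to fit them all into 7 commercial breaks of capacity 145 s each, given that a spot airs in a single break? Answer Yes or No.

A valid assignment using 7 commercial breaks:
  break 1: 115 + 25 = 140
  break 2: 105 + 40 = 145
  break 3: 90 + 55 = 145
  break 4: 90 + 50 = 140
  break 5: 80 + 60 = 140
  break 6: 75 + 60 = 135
  break 7: 50 + 45 = 95
Every load is within 145 s, so 7 commercial breaks suffice.

Yes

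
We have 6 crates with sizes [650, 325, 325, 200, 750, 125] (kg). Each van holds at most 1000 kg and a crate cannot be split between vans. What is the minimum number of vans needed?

3

Total = 750 + 650 + 325 + 325 + 200 + 125 = 2375 kg.
Lower bound: ⌈2375/1000⌉ = 3 vans.
A packing using 3 vans:
  van 1: 750 + 200 = 950
  van 2: 650 + 325 = 975
  van 3: 325 + 125 = 450
This matches the lower bound, so 3 is optimal.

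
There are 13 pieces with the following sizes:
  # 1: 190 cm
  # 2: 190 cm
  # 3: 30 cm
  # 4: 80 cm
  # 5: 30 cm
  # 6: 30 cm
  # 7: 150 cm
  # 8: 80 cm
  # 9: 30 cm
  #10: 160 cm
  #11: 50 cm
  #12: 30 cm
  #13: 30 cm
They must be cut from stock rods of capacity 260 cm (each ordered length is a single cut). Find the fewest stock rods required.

Total = 190 + 190 + 160 + 150 + 80 + 80 + 50 + 30 + 30 + 30 + 30 + 30 + 30 = 1080 cm.
Lower bound: ⌈1080/260⌉ = 5 stock rods.
A packing using 5 stock rods:
  stock rod 1: 190 + 50 = 240
  stock rod 2: 190 + 30 + 30 = 250
  stock rod 3: 160 + 80 = 240
  stock rod 4: 150 + 80 + 30 = 260
  stock rod 5: 30 + 30 + 30 = 90
This matches the lower bound, so 5 is optimal.

5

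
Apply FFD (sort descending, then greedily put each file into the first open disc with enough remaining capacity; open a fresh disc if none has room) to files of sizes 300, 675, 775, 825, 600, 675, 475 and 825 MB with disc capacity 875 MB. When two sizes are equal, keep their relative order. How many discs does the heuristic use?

7

Sorted descending: 825, 825, 775, 675, 675, 600, 475, 300.
  825 → disc 1 (new)  [load 825/875]
  825 → disc 2 (new)  [load 825/875]
  775 → disc 3 (new)  [load 775/875]
  675 → disc 4 (new)  [load 675/875]
  675 → disc 5 (new)  [load 675/875]
  600 → disc 6 (new)  [load 600/875]
  475 → disc 7 (new)  [load 475/875]
  300 → disc 7  [load 775/875]
7 discs opened.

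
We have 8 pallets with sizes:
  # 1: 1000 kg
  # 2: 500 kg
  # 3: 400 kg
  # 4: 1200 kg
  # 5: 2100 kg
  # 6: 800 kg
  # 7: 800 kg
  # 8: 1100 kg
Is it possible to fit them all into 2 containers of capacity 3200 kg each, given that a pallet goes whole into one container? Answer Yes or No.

No

Total = 7900 kg; ⌈7900/3200⌉ = 3.
At least 3 containers are required, but only 2 are allowed.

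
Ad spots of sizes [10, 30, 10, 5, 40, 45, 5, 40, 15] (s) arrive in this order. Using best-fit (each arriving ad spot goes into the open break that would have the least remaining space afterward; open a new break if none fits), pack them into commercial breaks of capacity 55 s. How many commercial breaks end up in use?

  10 → break 1 (new)  [load 10/55]
  30 → break 1  [load 40/55]
  10 → break 1  [load 50/55]
  5 → break 1  [load 55/55]
  40 → break 2 (new)  [load 40/55]
  45 → break 3 (new)  [load 45/55]
  5 → break 3  [load 50/55]
  40 → break 4 (new)  [load 40/55]
  15 → break 2  [load 55/55]
4 commercial breaks opened.

4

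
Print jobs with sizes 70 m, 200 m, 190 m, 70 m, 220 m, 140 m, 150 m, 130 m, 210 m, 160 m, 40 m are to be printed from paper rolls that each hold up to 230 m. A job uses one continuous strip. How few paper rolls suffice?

Total = 220 + 210 + 200 + 190 + 160 + 150 + 140 + 130 + 70 + 70 + 40 = 1580 m.
Lower bound: ⌈1580/230⌉ = 7 paper rolls.
Also, 8 print jobs each exceed 115 m, and no two of those can share a roll, so at least 8 paper rolls are needed.
A packing using 8 paper rolls:
  roll 1: 220 = 220
  roll 2: 210 = 210
  roll 3: 200 = 200
  roll 4: 190 + 40 = 230
  roll 5: 160 + 70 = 230
  roll 6: 150 + 70 = 220
  roll 7: 140 = 140
  roll 8: 130 = 130
This matches the lower bound, so 8 is optimal.

8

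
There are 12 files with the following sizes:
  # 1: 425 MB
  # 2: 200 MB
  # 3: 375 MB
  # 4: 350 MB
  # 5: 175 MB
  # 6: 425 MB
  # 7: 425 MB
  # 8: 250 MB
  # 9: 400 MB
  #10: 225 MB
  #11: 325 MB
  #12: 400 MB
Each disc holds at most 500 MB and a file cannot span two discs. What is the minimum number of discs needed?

Total = 425 + 425 + 425 + 400 + 400 + 375 + 350 + 325 + 250 + 225 + 200 + 175 = 3975 MB.
Lower bound: ⌈3975/500⌉ = 8 discs.
A packing using 10 discs:
  disc 1: 425 = 425
  disc 2: 425 = 425
  disc 3: 425 = 425
  disc 4: 400 = 400
  disc 5: 400 = 400
  disc 6: 375 = 375
  disc 7: 350 = 350
  disc 8: 325 + 175 = 500
  disc 9: 250 + 225 = 475
  disc 10: 200 = 200
No arrangement into 9 discs stays within capacity, so 10 is optimal.

10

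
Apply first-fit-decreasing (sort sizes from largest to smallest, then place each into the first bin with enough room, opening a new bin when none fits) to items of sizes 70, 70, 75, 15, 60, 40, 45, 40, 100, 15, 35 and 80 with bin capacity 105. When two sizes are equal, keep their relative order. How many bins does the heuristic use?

7

Sorted descending: 100, 80, 75, 70, 70, 60, 45, 40, 40, 35, 15, 15.
  100 → bin 1 (new)  [load 100/105]
  80 → bin 2 (new)  [load 80/105]
  75 → bin 3 (new)  [load 75/105]
  70 → bin 4 (new)  [load 70/105]
  70 → bin 5 (new)  [load 70/105]
  60 → bin 6 (new)  [load 60/105]
  45 → bin 6  [load 105/105]
  40 → bin 7 (new)  [load 40/105]
  40 → bin 7  [load 80/105]
  35 → bin 4  [load 105/105]
  15 → bin 2  [load 95/105]
  15 → bin 3  [load 90/105]
7 bins opened.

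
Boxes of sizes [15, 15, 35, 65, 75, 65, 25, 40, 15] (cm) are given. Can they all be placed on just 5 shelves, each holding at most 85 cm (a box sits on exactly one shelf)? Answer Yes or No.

Yes

A valid assignment using 5 shelves:
  shelf 1: 75 = 75
  shelf 2: 65 + 15 = 80
  shelf 3: 65 + 15 = 80
  shelf 4: 40 + 35 = 75
  shelf 5: 25 + 15 = 40
Every load is within 85 cm, so 5 shelves suffice.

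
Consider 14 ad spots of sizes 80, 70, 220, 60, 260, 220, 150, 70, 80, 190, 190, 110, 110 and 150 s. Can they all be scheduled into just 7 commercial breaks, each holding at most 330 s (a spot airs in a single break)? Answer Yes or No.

A valid assignment using 7 commercial breaks:
  break 1: 260 + 70 = 330
  break 2: 220 + 110 = 330
  break 3: 220 + 110 = 330
  break 4: 190 + 80 + 60 = 330
  break 5: 190 + 80 = 270
  break 6: 150 + 150 = 300
  break 7: 70 = 70
Every load is within 330 s, so 7 commercial breaks suffice.

Yes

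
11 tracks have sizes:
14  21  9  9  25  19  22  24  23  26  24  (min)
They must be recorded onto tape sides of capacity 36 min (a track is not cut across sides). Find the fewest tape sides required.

Total = 26 + 25 + 24 + 24 + 23 + 22 + 21 + 19 + 14 + 9 + 9 = 216 min.
Lower bound: ⌈216/36⌉ = 6 tape sides.
Also, 8 tracks each exceed 18 min, and no two of those can share a side, so at least 8 tape sides are needed.
A packing using 8 tape sides:
  side 1: 26 + 9 = 35
  side 2: 25 + 9 = 34
  side 3: 24 = 24
  side 4: 24 = 24
  side 5: 23 = 23
  side 6: 22 + 14 = 36
  side 7: 21 = 21
  side 8: 19 = 19
This matches the lower bound, so 8 is optimal.

8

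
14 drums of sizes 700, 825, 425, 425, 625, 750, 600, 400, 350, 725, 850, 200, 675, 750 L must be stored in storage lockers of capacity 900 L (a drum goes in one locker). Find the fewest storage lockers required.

Total = 850 + 825 + 750 + 750 + 725 + 700 + 675 + 625 + 600 + 425 + 425 + 400 + 350 + 200 = 8300 L.
Lower bound: ⌈8300/900⌉ = 10 storage lockers.
A packing using 11 storage lockers:
  locker 1: 850 = 850
  locker 2: 825 = 825
  locker 3: 750 = 750
  locker 4: 750 = 750
  locker 5: 725 = 725
  locker 6: 700 + 200 = 900
  locker 7: 675 = 675
  locker 8: 625 = 625
  locker 9: 600 = 600
  locker 10: 425 + 425 = 850
  locker 11: 400 + 350 = 750
No arrangement into 10 storage lockers stays within capacity, so 11 is optimal.

11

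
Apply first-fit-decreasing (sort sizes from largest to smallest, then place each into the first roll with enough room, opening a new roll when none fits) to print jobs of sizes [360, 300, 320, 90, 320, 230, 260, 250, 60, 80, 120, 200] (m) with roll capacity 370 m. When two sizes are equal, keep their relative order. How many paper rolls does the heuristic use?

Sorted descending: 360, 320, 320, 300, 260, 250, 230, 200, 120, 90, 80, 60.
  360 → roll 1 (new)  [load 360/370]
  320 → roll 2 (new)  [load 320/370]
  320 → roll 3 (new)  [load 320/370]
  300 → roll 4 (new)  [load 300/370]
  260 → roll 5 (new)  [load 260/370]
  250 → roll 6 (new)  [load 250/370]
  230 → roll 7 (new)  [load 230/370]
  200 → roll 8 (new)  [load 200/370]
  120 → roll 6  [load 370/370]
  90 → roll 5  [load 350/370]
  80 → roll 7  [load 310/370]
  60 → roll 4  [load 360/370]
8 paper rolls opened.

8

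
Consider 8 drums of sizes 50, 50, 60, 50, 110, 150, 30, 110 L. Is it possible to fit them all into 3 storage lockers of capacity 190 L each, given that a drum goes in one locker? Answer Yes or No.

Total = 610 L; ⌈610/190⌉ = 4.
At least 4 storage lockers are required, but only 3 are allowed.

No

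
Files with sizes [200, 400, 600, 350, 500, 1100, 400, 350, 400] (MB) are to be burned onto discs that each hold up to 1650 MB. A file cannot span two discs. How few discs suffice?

3

Total = 1100 + 600 + 500 + 400 + 400 + 400 + 350 + 350 + 200 = 4300 MB.
Lower bound: ⌈4300/1650⌉ = 3 discs.
A packing using 3 discs:
  disc 1: 1100 + 500 = 1600
  disc 2: 600 + 400 + 400 + 200 = 1600
  disc 3: 400 + 350 + 350 = 1100
This matches the lower bound, so 3 is optimal.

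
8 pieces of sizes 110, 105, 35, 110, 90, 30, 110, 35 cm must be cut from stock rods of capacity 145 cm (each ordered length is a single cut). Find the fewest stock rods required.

Total = 110 + 110 + 110 + 105 + 90 + 35 + 35 + 30 = 625 cm.
Lower bound: ⌈625/145⌉ = 5 stock rods.
A packing using 5 stock rods:
  stock rod 1: 110 + 35 = 145
  stock rod 2: 110 + 35 = 145
  stock rod 3: 110 + 30 = 140
  stock rod 4: 105 = 105
  stock rod 5: 90 = 90
This matches the lower bound, so 5 is optimal.

5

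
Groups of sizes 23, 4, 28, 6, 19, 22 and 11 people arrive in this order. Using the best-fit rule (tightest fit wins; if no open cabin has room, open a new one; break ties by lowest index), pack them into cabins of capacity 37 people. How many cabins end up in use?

  23 → cabin 1 (new)  [load 23/37]
  4 → cabin 1  [load 27/37]
  28 → cabin 2 (new)  [load 28/37]
  6 → cabin 2  [load 34/37]
  19 → cabin 3 (new)  [load 19/37]
  22 → cabin 4 (new)  [load 22/37]
  11 → cabin 4  [load 33/37]
4 cabins opened.

4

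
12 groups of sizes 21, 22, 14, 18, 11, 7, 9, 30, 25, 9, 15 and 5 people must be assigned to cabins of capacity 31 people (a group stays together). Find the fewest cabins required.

Total = 30 + 25 + 22 + 21 + 18 + 15 + 14 + 11 + 9 + 9 + 7 + 5 = 186 people.
Lower bound: ⌈186/31⌉ = 6 cabins.
A packing using 7 cabins:
  cabin 1: 30 = 30
  cabin 2: 25 + 5 = 30
  cabin 3: 22 + 9 = 31
  cabin 4: 21 + 9 = 30
  cabin 5: 18 + 11 = 29
  cabin 6: 15 + 14 = 29
  cabin 7: 7 = 7
No arrangement into 6 cabins stays within capacity, so 7 is optimal.

7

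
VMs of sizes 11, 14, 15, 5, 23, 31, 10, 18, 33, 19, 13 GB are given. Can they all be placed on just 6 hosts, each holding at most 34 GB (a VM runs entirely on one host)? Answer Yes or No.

Yes

A valid assignment using 6 hosts:
  host 1: 33 = 33
  host 2: 31 = 31
  host 3: 23 + 11 = 34
  host 4: 19 + 15 = 34
  host 5: 18 + 14 = 32
  host 6: 13 + 10 + 5 = 28
Every load is within 34 GB, so 6 hosts suffice.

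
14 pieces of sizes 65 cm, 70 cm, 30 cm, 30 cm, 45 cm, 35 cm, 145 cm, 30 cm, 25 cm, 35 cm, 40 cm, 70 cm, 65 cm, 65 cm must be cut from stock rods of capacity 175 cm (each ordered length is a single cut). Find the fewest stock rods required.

Total = 145 + 70 + 70 + 65 + 65 + 65 + 45 + 40 + 35 + 35 + 30 + 30 + 30 + 25 = 750 cm.
Lower bound: ⌈750/175⌉ = 5 stock rods.
A packing using 5 stock rods:
  stock rod 1: 145 + 30 = 175
  stock rod 2: 70 + 70 + 35 = 175
  stock rod 3: 65 + 65 + 45 = 175
  stock rod 4: 65 + 40 + 35 + 30 = 170
  stock rod 5: 30 + 25 = 55
This matches the lower bound, so 5 is optimal.

5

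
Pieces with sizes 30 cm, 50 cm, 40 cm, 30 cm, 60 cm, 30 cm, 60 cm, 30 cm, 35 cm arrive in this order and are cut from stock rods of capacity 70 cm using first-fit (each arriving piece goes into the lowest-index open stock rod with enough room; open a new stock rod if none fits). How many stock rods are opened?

6

  30 → stock rod 1 (new)  [load 30/70]
  50 → stock rod 2 (new)  [load 50/70]
  40 → stock rod 1  [load 70/70]
  30 → stock rod 3 (new)  [load 30/70]
  60 → stock rod 4 (new)  [load 60/70]
  30 → stock rod 3  [load 60/70]
  60 → stock rod 5 (new)  [load 60/70]
  30 → stock rod 6 (new)  [load 30/70]
  35 → stock rod 6  [load 65/70]
6 stock rods opened.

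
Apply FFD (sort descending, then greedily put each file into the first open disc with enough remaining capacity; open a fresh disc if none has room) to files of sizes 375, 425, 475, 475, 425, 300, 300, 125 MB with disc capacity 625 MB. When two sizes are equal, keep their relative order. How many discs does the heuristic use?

Sorted descending: 475, 475, 425, 425, 375, 300, 300, 125.
  475 → disc 1 (new)  [load 475/625]
  475 → disc 2 (new)  [load 475/625]
  425 → disc 3 (new)  [load 425/625]
  425 → disc 4 (new)  [load 425/625]
  375 → disc 5 (new)  [load 375/625]
  300 → disc 6 (new)  [load 300/625]
  300 → disc 6  [load 600/625]
  125 → disc 1  [load 600/625]
6 discs opened.

6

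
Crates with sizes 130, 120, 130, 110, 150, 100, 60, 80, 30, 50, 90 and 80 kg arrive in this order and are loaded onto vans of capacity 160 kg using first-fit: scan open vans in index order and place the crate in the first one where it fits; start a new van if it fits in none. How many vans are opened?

  130 → van 1 (new)  [load 130/160]
  120 → van 2 (new)  [load 120/160]
  130 → van 3 (new)  [load 130/160]
  110 → van 4 (new)  [load 110/160]
  150 → van 5 (new)  [load 150/160]
  100 → van 6 (new)  [load 100/160]
  60 → van 6  [load 160/160]
  80 → van 7 (new)  [load 80/160]
  30 → van 1  [load 160/160]
  50 → van 4  [load 160/160]
  90 → van 8 (new)  [load 90/160]
  80 → van 7  [load 160/160]
8 vans opened.

8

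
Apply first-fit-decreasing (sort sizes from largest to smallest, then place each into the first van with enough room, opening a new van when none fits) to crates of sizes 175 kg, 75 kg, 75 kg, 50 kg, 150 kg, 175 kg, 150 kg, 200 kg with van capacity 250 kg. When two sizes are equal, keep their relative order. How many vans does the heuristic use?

Sorted descending: 200, 175, 175, 150, 150, 75, 75, 50.
  200 → van 1 (new)  [load 200/250]
  175 → van 2 (new)  [load 175/250]
  175 → van 3 (new)  [load 175/250]
  150 → van 4 (new)  [load 150/250]
  150 → van 5 (new)  [load 150/250]
  75 → van 2  [load 250/250]
  75 → van 3  [load 250/250]
  50 → van 1  [load 250/250]
5 vans opened.

5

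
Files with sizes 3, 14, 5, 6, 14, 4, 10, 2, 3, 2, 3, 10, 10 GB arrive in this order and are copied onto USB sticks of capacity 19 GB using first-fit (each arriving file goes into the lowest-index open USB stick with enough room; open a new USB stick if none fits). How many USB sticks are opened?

  3 → USB stick 1 (new)  [load 3/19]
  14 → USB stick 1  [load 17/19]
  5 → USB stick 2 (new)  [load 5/19]
  6 → USB stick 2  [load 11/19]
  14 → USB stick 3 (new)  [load 14/19]
  4 → USB stick 2  [load 15/19]
  10 → USB stick 4 (new)  [load 10/19]
  2 → USB stick 1  [load 19/19]
  3 → USB stick 2  [load 18/19]
  2 → USB stick 3  [load 16/19]
  3 → USB stick 3  [load 19/19]
  10 → USB stick 5 (new)  [load 10/19]
  10 → USB stick 6 (new)  [load 10/19]
6 USB sticks opened.

6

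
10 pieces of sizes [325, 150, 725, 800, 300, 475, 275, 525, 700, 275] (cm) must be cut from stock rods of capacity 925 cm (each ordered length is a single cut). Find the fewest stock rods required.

Total = 800 + 725 + 700 + 525 + 475 + 325 + 300 + 275 + 275 + 150 = 4550 cm.
Lower bound: ⌈4550/925⌉ = 5 stock rods.
A packing using 6 stock rods:
  stock rod 1: 800 = 800
  stock rod 2: 725 + 150 = 875
  stock rod 3: 700 = 700
  stock rod 4: 525 + 325 = 850
  stock rod 5: 475 + 300 = 775
  stock rod 6: 275 + 275 = 550
No arrangement into 5 stock rods stays within capacity, so 6 is optimal.

6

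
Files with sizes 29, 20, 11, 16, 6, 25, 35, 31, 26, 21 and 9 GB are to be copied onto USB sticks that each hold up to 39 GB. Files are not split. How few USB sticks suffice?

7

Total = 35 + 31 + 29 + 26 + 25 + 21 + 20 + 16 + 11 + 9 + 6 = 229 GB.
Lower bound: ⌈229/39⌉ = 6 USB sticks.
Also, 7 files each exceed 39/2 GB, and no two of those can share a USB stick, so at least 7 USB sticks are needed.
A packing using 7 USB sticks:
  USB stick 1: 35 = 35
  USB stick 2: 31 + 6 = 37
  USB stick 3: 29 + 9 = 38
  USB stick 4: 26 + 11 = 37
  USB stick 5: 25 = 25
  USB stick 6: 21 + 16 = 37
  USB stick 7: 20 = 20
This matches the lower bound, so 7 is optimal.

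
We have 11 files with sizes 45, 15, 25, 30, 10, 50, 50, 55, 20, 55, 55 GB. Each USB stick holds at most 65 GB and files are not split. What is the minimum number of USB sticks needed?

Total = 55 + 55 + 55 + 50 + 50 + 45 + 30 + 25 + 20 + 15 + 10 = 410 GB.
Lower bound: ⌈410/65⌉ = 7 USB sticks.
A packing using 7 USB sticks:
  USB stick 1: 55 + 10 = 65
  USB stick 2: 55 = 55
  USB stick 3: 55 = 55
  USB stick 4: 50 + 15 = 65
  USB stick 5: 50 = 50
  USB stick 6: 45 + 20 = 65
  USB stick 7: 30 + 25 = 55
This matches the lower bound, so 7 is optimal.

7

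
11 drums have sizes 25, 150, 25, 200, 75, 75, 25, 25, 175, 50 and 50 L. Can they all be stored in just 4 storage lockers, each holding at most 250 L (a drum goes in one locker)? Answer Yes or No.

A valid assignment using 4 storage lockers:
  locker 1: 200 + 50 = 250
  locker 2: 175 + 75 = 250
  locker 3: 150 + 75 + 25 = 250
  locker 4: 50 + 25 + 25 + 25 = 125
Every load is within 250 L, so 4 storage lockers suffice.

Yes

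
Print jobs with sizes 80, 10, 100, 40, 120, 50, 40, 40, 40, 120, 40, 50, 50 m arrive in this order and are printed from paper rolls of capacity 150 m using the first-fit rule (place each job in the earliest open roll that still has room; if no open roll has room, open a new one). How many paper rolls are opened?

6

  80 → roll 1 (new)  [load 80/150]
  10 → roll 1  [load 90/150]
  100 → roll 2 (new)  [load 100/150]
  40 → roll 1  [load 130/150]
  120 → roll 3 (new)  [load 120/150]
  50 → roll 2  [load 150/150]
  40 → roll 4 (new)  [load 40/150]
  40 → roll 4  [load 80/150]
  40 → roll 4  [load 120/150]
  120 → roll 5 (new)  [load 120/150]
  40 → roll 6 (new)  [load 40/150]
  50 → roll 6  [load 90/150]
  50 → roll 6  [load 140/150]
6 paper rolls opened.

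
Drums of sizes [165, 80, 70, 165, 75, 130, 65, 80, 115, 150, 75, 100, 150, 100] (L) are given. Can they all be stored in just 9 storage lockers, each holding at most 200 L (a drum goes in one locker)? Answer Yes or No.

A valid assignment using 9 storage lockers:
  locker 1: 165 = 165
  locker 2: 165 = 165
  locker 3: 150 = 150
  locker 4: 150 = 150
  locker 5: 130 + 70 = 200
  locker 6: 115 + 80 = 195
  locker 7: 100 + 100 = 200
  locker 8: 80 + 75 = 155
  locker 9: 75 + 65 = 140
Every load is within 200 L, so 9 storage lockers suffice.

Yes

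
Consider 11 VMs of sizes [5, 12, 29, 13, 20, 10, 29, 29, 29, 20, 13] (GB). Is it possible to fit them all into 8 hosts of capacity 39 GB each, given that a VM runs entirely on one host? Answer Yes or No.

Yes

A valid assignment using 7 hosts:
  host 1: 29 + 10 = 39
  host 2: 29 + 5 = 34
  host 3: 29 = 29
  host 4: 29 = 29
  host 5: 20 + 13 = 33
  host 6: 20 + 13 = 33
  host 7: 12 = 12
That uses only 7 ≤ 8, so 8 hosts are enough.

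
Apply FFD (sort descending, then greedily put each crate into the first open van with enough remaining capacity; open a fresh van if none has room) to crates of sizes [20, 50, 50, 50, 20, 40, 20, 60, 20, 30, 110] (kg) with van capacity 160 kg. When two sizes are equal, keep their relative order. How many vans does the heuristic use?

Sorted descending: 110, 60, 50, 50, 50, 40, 30, 20, 20, 20, 20.
  110 → van 1 (new)  [load 110/160]
  60 → van 2 (new)  [load 60/160]
  50 → van 1  [load 160/160]
  50 → van 2  [load 110/160]
  50 → van 2  [load 160/160]
  40 → van 3 (new)  [load 40/160]
  30 → van 3  [load 70/160]
  20 → van 3  [load 90/160]
  20 → van 3  [load 110/160]
  20 → van 3  [load 130/160]
  20 → van 3  [load 150/160]
3 vans opened.

3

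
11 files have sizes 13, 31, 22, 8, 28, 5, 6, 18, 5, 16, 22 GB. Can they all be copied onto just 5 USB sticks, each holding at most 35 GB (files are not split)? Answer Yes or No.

Total = 174 GB; ⌈174/35⌉ = 5.
The bound of 5 does not rule out 5, but exhaustive search shows no assignment into 5 USB sticks of capacity 35 GB exists — the minimum is 6.

No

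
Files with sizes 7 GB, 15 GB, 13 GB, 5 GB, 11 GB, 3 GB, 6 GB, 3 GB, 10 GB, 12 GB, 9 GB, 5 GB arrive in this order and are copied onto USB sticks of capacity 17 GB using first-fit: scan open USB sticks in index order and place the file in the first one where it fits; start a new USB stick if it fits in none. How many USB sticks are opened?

7

  7 → USB stick 1 (new)  [load 7/17]
  15 → USB stick 2 (new)  [load 15/17]
  13 → USB stick 3 (new)  [load 13/17]
  5 → USB stick 1  [load 12/17]
  11 → USB stick 4 (new)  [load 11/17]
  3 → USB stick 1  [load 15/17]
  6 → USB stick 4  [load 17/17]
  3 → USB stick 3  [load 16/17]
  10 → USB stick 5 (new)  [load 10/17]
  12 → USB stick 6 (new)  [load 12/17]
  9 → USB stick 7 (new)  [load 9/17]
  5 → USB stick 5  [load 15/17]
7 USB sticks opened.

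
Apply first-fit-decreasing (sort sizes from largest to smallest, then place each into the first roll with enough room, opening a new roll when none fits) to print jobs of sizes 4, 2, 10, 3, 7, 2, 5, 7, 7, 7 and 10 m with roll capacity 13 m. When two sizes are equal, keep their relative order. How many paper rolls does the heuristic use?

Sorted descending: 10, 10, 7, 7, 7, 7, 5, 4, 3, 2, 2.
  10 → roll 1 (new)  [load 10/13]
  10 → roll 2 (new)  [load 10/13]
  7 → roll 3 (new)  [load 7/13]
  7 → roll 4 (new)  [load 7/13]
  7 → roll 5 (new)  [load 7/13]
  7 → roll 6 (new)  [load 7/13]
  5 → roll 3  [load 12/13]
  4 → roll 4  [load 11/13]
  3 → roll 1  [load 13/13]
  2 → roll 2  [load 12/13]
  2 → roll 4  [load 13/13]
6 paper rolls opened.

6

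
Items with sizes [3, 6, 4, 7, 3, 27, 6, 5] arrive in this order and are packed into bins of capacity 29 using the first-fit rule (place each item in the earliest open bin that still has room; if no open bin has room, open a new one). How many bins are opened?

3

  3 → bin 1 (new)  [load 3/29]
  6 → bin 1  [load 9/29]
  4 → bin 1  [load 13/29]
  7 → bin 1  [load 20/29]
  3 → bin 1  [load 23/29]
  27 → bin 2 (new)  [load 27/29]
  6 → bin 1  [load 29/29]
  5 → bin 3 (new)  [load 5/29]
3 bins opened.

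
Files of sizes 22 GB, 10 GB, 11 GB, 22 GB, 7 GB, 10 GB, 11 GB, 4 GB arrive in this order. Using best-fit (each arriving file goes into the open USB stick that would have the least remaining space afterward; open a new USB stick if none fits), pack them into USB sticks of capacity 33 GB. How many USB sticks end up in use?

3

  22 → USB stick 1 (new)  [load 22/33]
  10 → USB stick 1  [load 32/33]
  11 → USB stick 2 (new)  [load 11/33]
  22 → USB stick 2  [load 33/33]
  7 → USB stick 3 (new)  [load 7/33]
  10 → USB stick 3  [load 17/33]
  11 → USB stick 3  [load 28/33]
  4 → USB stick 3  [load 32/33]
3 USB sticks opened.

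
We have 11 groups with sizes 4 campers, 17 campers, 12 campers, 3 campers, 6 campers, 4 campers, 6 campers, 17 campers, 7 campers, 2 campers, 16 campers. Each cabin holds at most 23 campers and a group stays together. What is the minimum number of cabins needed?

Total = 17 + 17 + 16 + 12 + 7 + 6 + 6 + 4 + 4 + 3 + 2 = 94 campers.
Lower bound: ⌈94/23⌉ = 5 cabins.
A packing using 5 cabins:
  cabin 1: 17 + 6 = 23
  cabin 2: 17 + 6 = 23
  cabin 3: 16 + 7 = 23
  cabin 4: 12 + 4 + 4 + 3 = 23
  cabin 5: 2 = 2
This matches the lower bound, so 5 is optimal.

5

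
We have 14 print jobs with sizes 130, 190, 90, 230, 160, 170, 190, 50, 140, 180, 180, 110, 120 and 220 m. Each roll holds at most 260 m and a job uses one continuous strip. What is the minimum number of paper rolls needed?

10

Total = 230 + 220 + 190 + 190 + 180 + 180 + 170 + 160 + 140 + 130 + 120 + 110 + 90 + 50 = 2160 m.
Lower bound: ⌈2160/260⌉ = 9 paper rolls.
A packing using 10 paper rolls:
  roll 1: 230 = 230
  roll 2: 220 = 220
  roll 3: 190 + 50 = 240
  roll 4: 190 = 190
  roll 5: 180 = 180
  roll 6: 180 = 180
  roll 7: 170 + 90 = 260
  roll 8: 160 = 160
  roll 9: 140 + 120 = 260
  roll 10: 130 + 110 = 240
No arrangement into 9 paper rolls stays within capacity, so 10 is optimal.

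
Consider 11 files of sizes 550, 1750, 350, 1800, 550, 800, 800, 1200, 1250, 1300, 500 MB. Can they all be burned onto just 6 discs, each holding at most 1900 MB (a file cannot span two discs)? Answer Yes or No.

No

Total = 10850 MB; ⌈10850/1900⌉ = 6.
The bound of 6 does not rule out 6, but exhaustive search shows no assignment into 6 discs of capacity 1900 MB exists — the minimum is 7.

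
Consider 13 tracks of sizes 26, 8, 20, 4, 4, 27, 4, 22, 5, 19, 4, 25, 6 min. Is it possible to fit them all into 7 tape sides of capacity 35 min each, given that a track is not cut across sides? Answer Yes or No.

A valid assignment using 6 tape sides:
  side 1: 27 + 8 = 35
  side 2: 26 + 6 = 32
  side 3: 25 + 5 + 4 = 34
  side 4: 22 + 4 + 4 + 4 = 34
  side 5: 20 = 20
  side 6: 19 = 19
That uses only 6 ≤ 7, so 7 tape sides are enough.

Yes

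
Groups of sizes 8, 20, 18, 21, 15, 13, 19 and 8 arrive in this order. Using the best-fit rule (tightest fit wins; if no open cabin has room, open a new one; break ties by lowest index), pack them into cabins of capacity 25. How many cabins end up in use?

6

  8 → cabin 1 (new)  [load 8/25]
  20 → cabin 2 (new)  [load 20/25]
  18 → cabin 3 (new)  [load 18/25]
  21 → cabin 4 (new)  [load 21/25]
  15 → cabin 1  [load 23/25]
  13 → cabin 5 (new)  [load 13/25]
  19 → cabin 6 (new)  [load 19/25]
  8 → cabin 5  [load 21/25]
6 cabins opened.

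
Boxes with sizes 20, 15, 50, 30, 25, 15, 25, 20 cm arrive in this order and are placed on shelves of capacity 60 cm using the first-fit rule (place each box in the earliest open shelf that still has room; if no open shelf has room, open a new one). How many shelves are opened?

  20 → shelf 1 (new)  [load 20/60]
  15 → shelf 1  [load 35/60]
  50 → shelf 2 (new)  [load 50/60]
  30 → shelf 3 (new)  [load 30/60]
  25 → shelf 1  [load 60/60]
  15 → shelf 3  [load 45/60]
  25 → shelf 4 (new)  [load 25/60]
  20 → shelf 4  [load 45/60]
4 shelves opened.

4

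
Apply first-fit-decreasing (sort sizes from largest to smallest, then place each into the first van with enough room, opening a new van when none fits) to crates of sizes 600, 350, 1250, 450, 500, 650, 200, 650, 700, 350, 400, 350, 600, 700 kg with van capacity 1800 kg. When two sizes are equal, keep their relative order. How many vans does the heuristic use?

Sorted descending: 1250, 700, 700, 650, 650, 600, 600, 500, 450, 400, 350, 350, 350, 200.
  1250 → van 1 (new)  [load 1250/1800]
  700 → van 2 (new)  [load 700/1800]
  700 → van 2  [load 1400/1800]
  650 → van 3 (new)  [load 650/1800]
  650 → van 3  [load 1300/1800]
  600 → van 4 (new)  [load 600/1800]
  600 → van 4  [load 1200/1800]
  500 → van 1  [load 1750/1800]
  450 → van 3  [load 1750/1800]
  400 → van 2  [load 1800/1800]
  350 → van 4  [load 1550/1800]
  350 → van 5 (new)  [load 350/1800]
  350 → van 5  [load 700/1800]
  200 → van 4  [load 1750/1800]
5 vans opened.

5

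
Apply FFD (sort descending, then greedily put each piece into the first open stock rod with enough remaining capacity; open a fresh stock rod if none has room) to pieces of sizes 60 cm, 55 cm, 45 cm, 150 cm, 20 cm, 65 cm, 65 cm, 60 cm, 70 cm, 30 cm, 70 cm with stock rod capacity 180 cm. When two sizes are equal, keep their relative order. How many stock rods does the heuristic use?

4

Sorted descending: 150, 70, 70, 65, 65, 60, 60, 55, 45, 30, 20.
  150 → stock rod 1 (new)  [load 150/180]
  70 → stock rod 2 (new)  [load 70/180]
  70 → stock rod 2  [load 140/180]
  65 → stock rod 3 (new)  [load 65/180]
  65 → stock rod 3  [load 130/180]
  60 → stock rod 4 (new)  [load 60/180]
  60 → stock rod 4  [load 120/180]
  55 → stock rod 4  [load 175/180]
  45 → stock rod 3  [load 175/180]
  30 → stock rod 1  [load 180/180]
  20 → stock rod 2  [load 160/180]
4 stock rods opened.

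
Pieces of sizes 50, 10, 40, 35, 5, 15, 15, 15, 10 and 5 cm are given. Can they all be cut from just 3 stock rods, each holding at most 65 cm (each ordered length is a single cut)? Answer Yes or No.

Total = 200 cm; ⌈200/65⌉ = 4.
At least 4 stock rods are required, but only 3 are allowed.

No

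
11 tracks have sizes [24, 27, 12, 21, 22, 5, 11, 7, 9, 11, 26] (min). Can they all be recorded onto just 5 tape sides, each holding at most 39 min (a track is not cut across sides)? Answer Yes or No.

A valid assignment using 5 tape sides:
  side 1: 27 + 12 = 39
  side 2: 26 + 11 = 37
  side 3: 24 + 11 = 35
  side 4: 22 + 9 + 7 = 38
  side 5: 21 + 5 = 26
Every load is within 39 min, so 5 tape sides suffice.

Yes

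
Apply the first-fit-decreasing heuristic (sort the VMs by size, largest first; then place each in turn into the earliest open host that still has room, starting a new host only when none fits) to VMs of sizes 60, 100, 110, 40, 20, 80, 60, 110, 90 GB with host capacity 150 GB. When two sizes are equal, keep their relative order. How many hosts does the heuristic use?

Sorted descending: 110, 110, 100, 90, 80, 60, 60, 40, 20.
  110 → host 1 (new)  [load 110/150]
  110 → host 2 (new)  [load 110/150]
  100 → host 3 (new)  [load 100/150]
  90 → host 4 (new)  [load 90/150]
  80 → host 5 (new)  [load 80/150]
  60 → host 4  [load 150/150]
  60 → host 5  [load 140/150]
  40 → host 1  [load 150/150]
  20 → host 2  [load 130/150]
5 hosts opened.

5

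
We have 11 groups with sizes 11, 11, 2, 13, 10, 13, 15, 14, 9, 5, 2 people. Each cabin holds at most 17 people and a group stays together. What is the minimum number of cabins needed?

8

Total = 15 + 14 + 13 + 13 + 11 + 11 + 10 + 9 + 5 + 2 + 2 = 105 people.
Lower bound: ⌈105/17⌉ = 7 cabins.
Also, 8 groups each exceed 17/2 people, and no two of those can share a cabin, so at least 8 cabins are needed.
A packing using 8 cabins:
  cabin 1: 15 + 2 = 17
  cabin 2: 14 + 2 = 16
  cabin 3: 13 = 13
  cabin 4: 13 = 13
  cabin 5: 11 + 5 = 16
  cabin 6: 11 = 11
  cabin 7: 10 = 10
  cabin 8: 9 = 9
This matches the lower bound, so 8 is optimal.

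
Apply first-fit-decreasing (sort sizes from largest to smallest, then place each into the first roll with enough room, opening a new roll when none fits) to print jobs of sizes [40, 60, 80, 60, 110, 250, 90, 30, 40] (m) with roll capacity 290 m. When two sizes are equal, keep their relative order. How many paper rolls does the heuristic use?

3

Sorted descending: 250, 110, 90, 80, 60, 60, 40, 40, 30.
  250 → roll 1 (new)  [load 250/290]
  110 → roll 2 (new)  [load 110/290]
  90 → roll 2  [load 200/290]
  80 → roll 2  [load 280/290]
  60 → roll 3 (new)  [load 60/290]
  60 → roll 3  [load 120/290]
  40 → roll 1  [load 290/290]
  40 → roll 3  [load 160/290]
  30 → roll 3  [load 190/290]
3 paper rolls opened.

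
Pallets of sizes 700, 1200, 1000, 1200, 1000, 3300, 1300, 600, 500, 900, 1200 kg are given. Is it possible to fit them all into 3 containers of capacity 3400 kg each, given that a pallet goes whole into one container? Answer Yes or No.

Total = 12900 kg; ⌈12900/3400⌉ = 4.
At least 4 containers are required, but only 3 are allowed.

No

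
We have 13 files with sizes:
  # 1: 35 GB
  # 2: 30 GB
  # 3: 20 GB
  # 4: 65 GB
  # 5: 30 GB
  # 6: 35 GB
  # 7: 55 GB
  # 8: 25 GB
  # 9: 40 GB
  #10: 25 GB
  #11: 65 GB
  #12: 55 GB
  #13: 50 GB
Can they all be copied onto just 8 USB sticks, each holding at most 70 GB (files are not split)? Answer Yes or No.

Total = 530 GB; ⌈530/70⌉ = 8.
The bound of 8 does not rule out 8, but exhaustive search shows no assignment into 8 USB sticks of capacity 70 GB exists — the minimum is 9.

No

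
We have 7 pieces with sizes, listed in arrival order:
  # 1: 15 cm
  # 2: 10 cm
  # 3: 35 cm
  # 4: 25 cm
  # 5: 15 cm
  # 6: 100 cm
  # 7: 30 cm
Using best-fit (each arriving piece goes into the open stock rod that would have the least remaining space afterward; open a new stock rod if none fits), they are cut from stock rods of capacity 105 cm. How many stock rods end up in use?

3

  15 → stock rod 1 (new)  [load 15/105]
  10 → stock rod 1  [load 25/105]
  35 → stock rod 1  [load 60/105]
  25 → stock rod 1  [load 85/105]
  15 → stock rod 1  [load 100/105]
  100 → stock rod 2 (new)  [load 100/105]
  30 → stock rod 3 (new)  [load 30/105]
3 stock rods opened.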